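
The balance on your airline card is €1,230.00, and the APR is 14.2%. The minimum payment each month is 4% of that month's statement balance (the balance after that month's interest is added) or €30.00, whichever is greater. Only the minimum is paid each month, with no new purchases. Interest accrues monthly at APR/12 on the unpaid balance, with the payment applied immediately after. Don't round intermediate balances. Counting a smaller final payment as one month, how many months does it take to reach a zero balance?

Monthly rate r = 14.2%/12 = 1.18333% = 0.0118333.
While 4% of the post-interest balance exceeds €30.00, each month B ← (B·(1+r))·(1 − 0.04), i.e. B shrinks by the factor (1+r)·0.96 = 0.97136.
This holds for months 1–18. Entering month 19 the balance is €729.04; 4% of the post-interest balance is now below €30.00, so the flat €30.00 minimum applies from here.
From month 19 a fixed €30.00 at rate r clears €729.04 in 29 more payments. Total: 18 + 29 = 47 months.

47 months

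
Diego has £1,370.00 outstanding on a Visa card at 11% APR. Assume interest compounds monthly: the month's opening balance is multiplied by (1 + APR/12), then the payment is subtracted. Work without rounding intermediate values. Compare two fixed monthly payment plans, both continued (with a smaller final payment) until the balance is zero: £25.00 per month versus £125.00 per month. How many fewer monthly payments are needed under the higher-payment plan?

65 fewer payments

Monthly rate r = 11%/12 = 0.916667% = 0.00916667.
At £25.00/mo: n = ⌈−ln(1 − rB₀/P)/ln(1+r)⌉ = 77 payments (last £11.90); total interest = total paid − £1,370.00 = £541.90.
At £125.00/mo: 12 payments (last £75.55); total interest £80.55.
Payments saved = 77 − 12 = 65.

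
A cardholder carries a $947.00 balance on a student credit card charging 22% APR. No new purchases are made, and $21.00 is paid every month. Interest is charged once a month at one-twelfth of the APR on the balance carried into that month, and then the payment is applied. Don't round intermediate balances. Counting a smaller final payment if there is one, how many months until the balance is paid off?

97 payments

Monthly rate r = 22%/12 = 1.83333% = 0.0183333.
Recurrence: B ← B·(1+r) − $21.00.
Month 1: interest $17.36; balance after payment $943.36.
Month 2: interest $17.29; balance after payment $939.66.
Closed form: n = −ln(1 − rB₀/P)/ln(1+r) = −ln(0.17325)/ln(1.01833) ≈ 96.492, so the balance reaches zero during payment 97.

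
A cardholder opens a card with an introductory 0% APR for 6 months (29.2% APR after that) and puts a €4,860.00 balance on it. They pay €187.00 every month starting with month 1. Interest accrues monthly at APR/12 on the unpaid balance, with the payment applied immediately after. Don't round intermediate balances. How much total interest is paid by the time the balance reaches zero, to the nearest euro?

€1,445

Promo months 1–6 at r₀ = 0%/12 = 0; months 7+ at r₁ = 29.2%/12 = 0.0243333.
After month 6 (no interest yet): B = €4,860.00 − 6·€187.00 = €3,738.00.
Then at r₁ with €187.00/mo: n₂ = −ln(1 − r₁·B/P)/ln(1+r₁) ≈ 27.71 → 28 more payments.
Total paid = 33·€187.00 + €134.16 = €6,305.16; interest = €6,305.16 − €4,860.00 = €1,445.16.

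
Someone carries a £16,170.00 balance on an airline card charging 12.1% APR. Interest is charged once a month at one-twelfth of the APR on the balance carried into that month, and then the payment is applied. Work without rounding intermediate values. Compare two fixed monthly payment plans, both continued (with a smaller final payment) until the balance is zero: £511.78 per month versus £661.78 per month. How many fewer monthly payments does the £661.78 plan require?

Monthly rate r = 12.1%/12 = 1.00833% = 0.0100833.
At £511.78/mo: n = ⌈−ln(1 − rB₀/P)/ln(1+r)⌉ = 39 payments (last £119.92); total interest = total paid − £16,170.00 = £3,397.56.
At £661.78/mo: 29 payments (last £128.74); total interest £2,488.58.
Payments saved = 39 − 29 = 10.

10 fewer payments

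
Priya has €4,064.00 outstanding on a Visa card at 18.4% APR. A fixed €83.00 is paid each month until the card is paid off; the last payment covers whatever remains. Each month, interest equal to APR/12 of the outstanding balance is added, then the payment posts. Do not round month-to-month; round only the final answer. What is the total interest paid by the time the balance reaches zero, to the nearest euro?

€3,515

Monthly rate r = 18.4%/12 = 1.53333% = 0.0153333.
Payoff takes n = ⌈−ln(1 − rB₀/P)/ln(1+r)⌉ = ⌈91.307⌉ = 92 payments; the last is €25.62.
Total paid = 91·€83.00 + €25.62 = €7,578.62.
Total interest = total paid − principal = €7,578.62 − €4,064.00 = €3,514.62.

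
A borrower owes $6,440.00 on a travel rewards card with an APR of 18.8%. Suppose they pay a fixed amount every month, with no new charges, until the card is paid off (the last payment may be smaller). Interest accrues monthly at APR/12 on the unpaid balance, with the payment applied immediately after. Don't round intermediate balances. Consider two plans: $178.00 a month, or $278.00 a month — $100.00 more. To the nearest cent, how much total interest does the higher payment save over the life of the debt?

Monthly rate r = 18.8%/12 = 1.56667% = 0.0156667.
At $178.00/mo: n = ⌈−ln(1 − rB₀/P)/ln(1+r)⌉ = 54 payments (last $145.60); total interest = total paid − $6,440.00 = $3,139.60.
At $278.00/mo: 30 payments (last $1.04); total interest $1,623.04.
Interest saved = $3,139.60 − $1,623.04 = $1,516.56.

$1,516.56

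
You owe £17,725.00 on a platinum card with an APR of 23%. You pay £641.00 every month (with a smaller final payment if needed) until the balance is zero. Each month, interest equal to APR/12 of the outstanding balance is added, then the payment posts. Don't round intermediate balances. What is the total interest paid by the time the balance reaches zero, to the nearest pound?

£7,768

Monthly rate r = 23%/12 = 1.91667% = 0.0191667.
Payoff takes n = ⌈−ln(1 − rB₀/P)/ln(1+r)⌉ = ⌈39.769⌉ = 40 payments; the last is £493.79.
Total paid = 39·£641.00 + £493.79 = £25,492.79.
Total interest = total paid − principal = £25,492.79 − £17,725.00 = £7,767.79.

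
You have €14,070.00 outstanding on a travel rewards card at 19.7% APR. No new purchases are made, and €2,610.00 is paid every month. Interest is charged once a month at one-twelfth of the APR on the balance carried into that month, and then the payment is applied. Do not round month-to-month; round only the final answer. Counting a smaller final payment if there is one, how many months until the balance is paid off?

Monthly rate r = 19.7%/12 = 1.64167% = 0.0164167.
Recurrence: B ← B·(1+r) − €2,610.00.
Month 1: interest €230.98; balance after payment €11,690.98.
Month 2: interest €191.93; balance after payment €9,272.91.
Month 3: interest €152.23; balance after payment €6,815.14.
Month 4: interest €111.88; balance after payment €4,317.02.
Month 5: interest €70.87; balance after payment €1,777.89.
Month 6: interest €29.19; balance after payment €0.00.

6 payments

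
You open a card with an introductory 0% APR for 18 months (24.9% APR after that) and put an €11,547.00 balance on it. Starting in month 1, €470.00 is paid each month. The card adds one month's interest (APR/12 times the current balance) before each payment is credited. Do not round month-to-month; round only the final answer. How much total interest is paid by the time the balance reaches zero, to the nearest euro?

€267

Promo months 1–18 at r₀ = 0%/12 = 0; months 19+ at r₁ = 24.9%/12 = 0.02075.
After month 18 (no interest yet): B = €11,547.00 − 18·€470.00 = €3,087.00.
Then at r₁ with €470.00/mo: n₂ = −ln(1 − r₁·B/P)/ln(1+r₁) ≈ 7.13 → 8 more payments.
Total paid = 25·€470.00 + €63.54 = €11,813.54; interest = €11,813.54 − €11,547.00 = €266.54.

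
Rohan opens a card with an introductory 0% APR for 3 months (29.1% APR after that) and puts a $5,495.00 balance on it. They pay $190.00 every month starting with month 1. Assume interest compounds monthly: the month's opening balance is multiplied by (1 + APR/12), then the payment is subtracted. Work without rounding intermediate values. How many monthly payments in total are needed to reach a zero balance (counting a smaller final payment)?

Promo months 1–3 at r₀ = 0%/12 = 0; months 4+ at r₁ = 29.1%/12 = 0.02425.
After month 3 (no interest yet): B = $5,495.00 − 3·$190.00 = $4,925.00.
Then at r₁ with $190.00/mo: n₂ = −ln(1 − r₁·B/P)/ln(1+r₁) ≈ 41.34 → 42 more payments.

45 payments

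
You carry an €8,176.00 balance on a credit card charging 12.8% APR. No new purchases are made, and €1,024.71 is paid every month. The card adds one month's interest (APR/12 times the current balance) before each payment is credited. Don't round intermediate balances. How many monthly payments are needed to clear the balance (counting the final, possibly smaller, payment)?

9 payments

Monthly rate r = 12.8%/12 = 1.06667% = 0.0106667.
Recurrence: B ← B·(1+r) − €1,024.71.
Month 1: interest €87.21; balance after payment €7,238.50.
Month 2: interest €77.21; balance after payment €6,291.00.
Closed form: n = −ln(1 − rB₀/P)/ln(1+r) = −ln(0.91489)/ln(1.01067) ≈ 8.383, so the balance reaches zero during payment 9.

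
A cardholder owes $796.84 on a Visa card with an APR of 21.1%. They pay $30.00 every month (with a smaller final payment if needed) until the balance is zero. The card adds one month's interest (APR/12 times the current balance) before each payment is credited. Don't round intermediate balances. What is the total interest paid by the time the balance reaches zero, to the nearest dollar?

$286

Monthly rate r = 21.1%/12 = 1.75833% = 0.0175833.
Payoff takes n = ⌈−ln(1 − rB₀/P)/ln(1+r)⌉ = ⌈36.103⌉ = 37 payments; the last is $3.13.
Total paid = 36·$30.00 + $3.13 = $1,083.13.
Total interest = total paid − principal = $1,083.13 − $796.84 = $286.29.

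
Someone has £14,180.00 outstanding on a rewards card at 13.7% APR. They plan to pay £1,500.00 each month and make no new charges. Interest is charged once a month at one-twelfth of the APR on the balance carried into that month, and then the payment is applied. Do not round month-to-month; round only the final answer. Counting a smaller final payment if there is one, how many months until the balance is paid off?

11 payments

Monthly rate r = 13.7%/12 = 1.14167% = 0.0114167.
Recurrence: B ← B·(1+r) − £1,500.00.
Month 1: interest £161.89; balance after payment £12,841.89.
Month 2: interest £146.61; balance after payment £11,488.50.
Closed form: n = −ln(1 − rB₀/P)/ln(1+r) = −ln(0.89207)/ln(1.01142) ≈ 10.060, so the balance reaches zero during payment 11.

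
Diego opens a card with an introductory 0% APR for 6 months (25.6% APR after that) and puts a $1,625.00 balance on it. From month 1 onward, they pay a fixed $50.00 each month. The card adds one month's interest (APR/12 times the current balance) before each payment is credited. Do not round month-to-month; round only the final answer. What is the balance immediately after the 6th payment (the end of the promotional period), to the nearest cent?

$1,325.00

Promo months 1–6 at r₀ = 0%/12 = 0; months 7+ at r₁ = 25.6%/12 = 0.0213333.
After month 6 (no interest yet): B = $1,625.00 − 6·$50.00 = $1,325.00.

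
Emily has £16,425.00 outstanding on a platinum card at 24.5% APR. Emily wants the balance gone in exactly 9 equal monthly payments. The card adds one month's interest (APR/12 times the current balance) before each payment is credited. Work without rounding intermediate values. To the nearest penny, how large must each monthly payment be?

Monthly rate r = 24.5%/12 = 2.04167% = 0.0204167.
Level-payment amortization: P = B₀·r / (1 − (1+r)^(−n)) = 16425.00·0.0204167 / (1 − 1.02042^(−9)).
Denominator 1 − (1+r)^(−9) = 0.166314766.
P = 335.344 / 0.166314766 ≈ 2016.32.

£2,016.32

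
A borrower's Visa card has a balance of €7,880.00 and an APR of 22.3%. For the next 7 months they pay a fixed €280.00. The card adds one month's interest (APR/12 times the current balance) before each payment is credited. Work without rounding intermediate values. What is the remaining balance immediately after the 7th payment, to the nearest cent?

Monthly rate r = 22.3%/12 = 1.85833% = 0.0185833.
Each month: B ← B·(1+r) − €280.00.
Month 1: interest €146.44; balance after payment €7,746.44.
Month 2: interest €143.95; balance after payment €7,610.39.
Month 3: interest €141.43; balance after payment €7,471.82.
Month 4: interest €138.85; balance after payment €7,330.67.
Month 5: interest €136.23; balance after payment €7,186.90.
Month 6: interest €133.56; balance after payment €7,040.45.
Month 7: interest €130.84; balance after payment €6,891.29.

€6,891.29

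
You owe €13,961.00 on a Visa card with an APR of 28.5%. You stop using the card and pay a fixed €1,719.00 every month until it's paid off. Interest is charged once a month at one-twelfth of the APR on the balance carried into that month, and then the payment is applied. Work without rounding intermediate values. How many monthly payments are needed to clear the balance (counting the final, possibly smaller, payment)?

10 payments

Monthly rate r = 28.5%/12 = 2.375% = 0.02375.
Recurrence: B ← B·(1+r) − €1,719.00.
Month 1: interest €331.57; balance after payment €12,573.57.
Month 2: interest €298.62; balance after payment €11,153.20.
Closed form: n = −ln(1 − rB₀/P)/ln(1+r) = −ln(0.80711)/ln(1.02375) ≈ 9.130, so the balance reaches zero during payment 10.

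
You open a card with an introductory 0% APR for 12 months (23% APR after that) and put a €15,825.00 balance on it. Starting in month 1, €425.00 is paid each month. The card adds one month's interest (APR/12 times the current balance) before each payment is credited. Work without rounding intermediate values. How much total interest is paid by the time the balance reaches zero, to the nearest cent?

Promo months 1–12 at r₀ = 0%/12 = 0; months 13+ at r₁ = 23%/12 = 0.0191667.
After month 12 (no interest yet): B = €15,825.00 − 12·€425.00 = €10,725.00.
Then at r₁ with €425.00/mo: n₂ = −ln(1 − r₁·B/P)/ln(1+r₁) ≈ 34.82 → 35 more payments.
Total paid = 46·€425.00 + €348.06 = €19,898.06; interest = €19,898.06 − €15,825.00 = €4,073.06.

€4,073.06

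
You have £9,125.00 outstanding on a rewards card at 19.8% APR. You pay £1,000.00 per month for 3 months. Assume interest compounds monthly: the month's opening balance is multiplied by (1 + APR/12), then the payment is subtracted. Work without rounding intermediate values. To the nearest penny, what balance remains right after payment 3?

£6,534.41

Monthly rate r = 19.8%/12 = 1.65% = 0.0165.
Each month: B ← B·(1+r) − £1,000.00.
Month 1: interest £150.56; balance after payment £8,275.56.
Month 2: interest £136.55; balance after payment £7,412.11.
Month 3: interest £122.30; balance after payment £6,534.41.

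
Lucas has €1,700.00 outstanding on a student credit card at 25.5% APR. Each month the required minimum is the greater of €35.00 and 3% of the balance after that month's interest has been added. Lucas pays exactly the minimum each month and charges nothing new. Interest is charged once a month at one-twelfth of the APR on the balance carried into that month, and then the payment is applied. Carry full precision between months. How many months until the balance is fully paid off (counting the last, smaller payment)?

99 months

Monthly rate r = 25.5%/12 = 2.125% = 0.02125.
While 3% of the post-interest balance exceeds €35.00, each month B ← (B·(1+r))·(1 − 0.03), i.e. B shrinks by the factor (1+r)·0.97 = 0.99061.
This holds for months 1–43. Entering month 44 the balance is €1,133.22; 3% of the post-interest balance is now below €35.00, so the flat €35.00 minimum applies from here.
From month 44 a fixed €35.00 at rate r clears €1,133.22 in 56 more payments. Total: 43 + 56 = 99 months.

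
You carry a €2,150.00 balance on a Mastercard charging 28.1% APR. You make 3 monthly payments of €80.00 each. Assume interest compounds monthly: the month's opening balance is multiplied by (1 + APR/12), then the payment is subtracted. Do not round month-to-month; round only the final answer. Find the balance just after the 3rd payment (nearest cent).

€2,058.94

Monthly rate r = 28.1%/12 = 2.34167% = 0.0234167.
Each month: B ← B·(1+r) − €80.00.
Month 1: interest €50.35; balance after payment €2,120.35.
Month 2: interest €49.65; balance after payment €2,090.00.
Month 3: interest €48.94; balance after payment €2,058.94.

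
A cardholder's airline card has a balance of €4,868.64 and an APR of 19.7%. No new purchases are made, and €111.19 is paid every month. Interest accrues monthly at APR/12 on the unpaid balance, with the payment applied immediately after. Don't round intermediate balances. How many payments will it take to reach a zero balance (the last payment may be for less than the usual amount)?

Monthly rate r = 19.7%/12 = 1.64167% = 0.0164167.
Recurrence: B ← B·(1+r) − €111.19.
Month 1: interest €79.93; balance after payment €4,837.38.
Month 2: interest €79.41; balance after payment €4,805.60.
Closed form: n = −ln(1 − rB₀/P)/ln(1+r) = −ln(0.28117)/ln(1.01642) ≈ 77.920, so the balance reaches zero during payment 78.

78 months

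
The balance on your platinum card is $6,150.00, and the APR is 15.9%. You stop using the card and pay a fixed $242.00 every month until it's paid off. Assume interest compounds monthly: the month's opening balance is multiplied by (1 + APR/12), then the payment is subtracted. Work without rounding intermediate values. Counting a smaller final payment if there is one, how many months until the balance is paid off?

32 months

Monthly rate r = 15.9%/12 = 1.325% = 0.01325.
Recurrence: B ← B·(1+r) − $242.00.
Month 1: interest $81.49; balance after payment $5,989.49.
Month 2: interest $79.36; balance after payment $5,826.85.
Closed form: n = −ln(1 − rB₀/P)/ln(1+r) = −ln(0.66327)/ln(1.01325) ≈ 31.191, so the balance reaches zero during payment 32.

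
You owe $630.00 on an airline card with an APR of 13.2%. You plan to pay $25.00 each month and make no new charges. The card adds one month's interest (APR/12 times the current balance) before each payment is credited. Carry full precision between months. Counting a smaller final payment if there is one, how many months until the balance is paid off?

Monthly rate r = 13.2%/12 = 1.1% = 0.011.
Recurrence: B ← B·(1+r) − $25.00.
Month 1: interest $6.93; balance after payment $611.93.
Month 2: interest $6.73; balance after payment $593.66.
Closed form: n = −ln(1 − rB₀/P)/ln(1+r) = −ln(0.7228)/ln(1.011) ≈ 29.673, so the balance reaches zero during payment 30.

30 months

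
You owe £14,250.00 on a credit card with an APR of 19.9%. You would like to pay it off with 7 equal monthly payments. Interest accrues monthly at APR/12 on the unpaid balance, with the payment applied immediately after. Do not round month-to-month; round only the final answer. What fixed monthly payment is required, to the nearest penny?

£2,172.97

Monthly rate r = 19.9%/12 = 1.65833% = 0.0165833.
Level-payment amortization: P = B₀·r / (1 − (1+r)^(−n)) = 14250.00·0.0165833 / (1 − 1.01658^(−7)).
Denominator 1 − (1+r)^(−7) = 0.108750902.
P = 236.312 / 0.108750902 ≈ 2172.97.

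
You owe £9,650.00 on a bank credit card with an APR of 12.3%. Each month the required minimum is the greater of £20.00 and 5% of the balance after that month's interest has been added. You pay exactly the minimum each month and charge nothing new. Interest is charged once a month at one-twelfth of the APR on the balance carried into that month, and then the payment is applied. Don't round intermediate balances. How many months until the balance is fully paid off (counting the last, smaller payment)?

100 months

Monthly rate r = 12.3%/12 = 1.025% = 0.01025.
While 5% of the post-interest balance exceeds £20.00, each month B ← (B·(1+r))·(1 − 0.05), i.e. B shrinks by the factor (1+r)·0.95 = 0.95974.
This holds for months 1–78. Entering month 79 the balance is £391.22; 5% of the post-interest balance is now below £20.00, so the flat £20.00 minimum applies from here.
From month 79 a fixed £20.00 at rate r clears £391.22 in 22 more payments. Total: 78 + 22 = 100 months.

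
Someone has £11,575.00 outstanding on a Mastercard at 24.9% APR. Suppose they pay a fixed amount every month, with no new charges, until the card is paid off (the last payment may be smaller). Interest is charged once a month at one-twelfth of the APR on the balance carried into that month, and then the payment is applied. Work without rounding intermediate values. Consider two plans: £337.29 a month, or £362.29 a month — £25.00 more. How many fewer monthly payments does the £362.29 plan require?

Monthly rate r = 24.9%/12 = 2.075% = 0.02075.
At £337.29/mo: n = ⌈−ln(1 − rB₀/P)/ln(1+r)⌉ = 61 payments (last £211.89); total interest = total paid − £11,575.00 = £8,874.29.
At £362.29/mo: 53 payments (last £345.48); total interest £7,609.56.
Payments saved = 61 − 53 = 8.

8 fewer payments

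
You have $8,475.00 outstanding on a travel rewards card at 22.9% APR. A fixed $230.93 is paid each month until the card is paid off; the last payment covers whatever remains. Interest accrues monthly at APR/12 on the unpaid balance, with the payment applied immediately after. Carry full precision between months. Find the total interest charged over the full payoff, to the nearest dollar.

Monthly rate r = 22.9%/12 = 1.90833% = 0.0190833.
Payoff takes n = ⌈−ln(1 − rB₀/P)/ln(1+r)⌉ = ⌈63.752⌉ = 64 payments; the last is $173.99.
Total paid = 63·$230.93 + $173.99 = $14,722.58.
Total interest = total paid − principal = $14,722.58 − $8,475.00 = $6,247.58.

$6,248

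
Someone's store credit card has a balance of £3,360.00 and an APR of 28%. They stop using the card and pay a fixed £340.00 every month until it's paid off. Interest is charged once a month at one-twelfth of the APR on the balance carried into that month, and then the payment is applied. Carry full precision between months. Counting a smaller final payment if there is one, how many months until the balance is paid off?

12 payments

Monthly rate r = 28%/12 = 2.33333% = 0.0233333.
Recurrence: B ← B·(1+r) − £340.00.
Month 1: interest £78.40; balance after payment £3,098.40.
Month 2: interest £72.30; balance after payment £2,830.70.
Closed form: n = −ln(1 − rB₀/P)/ln(1+r) = −ln(0.76941)/ln(1.02333) ≈ 11.365, so the balance reaches zero during payment 12.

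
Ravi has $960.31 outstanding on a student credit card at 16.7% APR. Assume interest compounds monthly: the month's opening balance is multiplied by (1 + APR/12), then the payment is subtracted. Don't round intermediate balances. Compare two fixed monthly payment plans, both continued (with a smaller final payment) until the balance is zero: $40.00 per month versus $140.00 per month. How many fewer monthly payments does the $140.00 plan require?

22 fewer payments

Monthly rate r = 16.7%/12 = 1.39167% = 0.0139167.
At $40.00/mo: n = ⌈−ln(1 − rB₀/P)/ln(1+r)⌉ = 30 payments (last $16.93); total interest = total paid − $960.31 = $216.62.
At $140.00/mo: 8 payments (last $36.48); total interest $56.17.
Payments saved = 30 − 8 = 22.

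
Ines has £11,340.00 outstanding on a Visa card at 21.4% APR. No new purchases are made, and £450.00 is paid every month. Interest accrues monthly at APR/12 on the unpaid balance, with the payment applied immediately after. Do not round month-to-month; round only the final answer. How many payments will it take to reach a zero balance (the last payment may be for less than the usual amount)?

34 payments

Monthly rate r = 21.4%/12 = 1.78333% = 0.0178333.
Recurrence: B ← B·(1+r) − £450.00.
Month 1: interest £202.23; balance after payment £11,092.23.
Month 2: interest £197.81; balance after payment £10,840.04.
Closed form: n = −ln(1 − rB₀/P)/ln(1+r) = −ln(0.5506)/ln(1.01783) ≈ 33.760, so the balance reaches zero during payment 34.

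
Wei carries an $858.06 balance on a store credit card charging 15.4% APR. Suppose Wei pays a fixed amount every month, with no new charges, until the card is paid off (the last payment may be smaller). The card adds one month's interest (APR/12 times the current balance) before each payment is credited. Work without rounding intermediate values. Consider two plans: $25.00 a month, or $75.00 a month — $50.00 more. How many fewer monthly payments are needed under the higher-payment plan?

33 fewer payments

Monthly rate r = 15.4%/12 = 1.28333% = 0.0128333.
At $25.00/mo: n = ⌈−ln(1 − rB₀/P)/ln(1+r)⌉ = 46 payments (last $13.44); total interest = total paid − $858.06 = $280.38.
At $75.00/mo: 13 payments (last $34.05); total interest $75.99.
Payments saved = 46 − 13 = 33.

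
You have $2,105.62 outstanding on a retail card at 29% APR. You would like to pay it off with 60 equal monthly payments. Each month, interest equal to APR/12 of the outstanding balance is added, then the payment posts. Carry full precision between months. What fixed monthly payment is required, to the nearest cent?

$66.84

Monthly rate r = 29%/12 = 2.41667% = 0.0241667.
Level-payment amortization: P = B₀·r / (1 − (1+r)^(−n)) = 2105.62·0.0241667 / (1 − 1.02417^(−60)).
Denominator 1 − (1+r)^(−60) = 0.761349807.
P = 50.8858 / 0.761349807 ≈ 66.84.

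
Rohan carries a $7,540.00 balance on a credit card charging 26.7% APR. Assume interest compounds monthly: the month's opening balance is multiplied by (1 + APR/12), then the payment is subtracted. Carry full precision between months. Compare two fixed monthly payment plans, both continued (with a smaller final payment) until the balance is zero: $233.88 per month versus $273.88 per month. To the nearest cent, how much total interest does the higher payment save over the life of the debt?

Monthly rate r = 26.7%/12 = 2.225% = 0.02225.
At $233.88/mo: n = ⌈−ln(1 − rB₀/P)/ln(1+r)⌉ = 58 payments (last $96.98); total interest = total paid − $7,540.00 = $5,888.14.
At $273.88/mo: 44 payments (last $23.95); total interest $4,260.79.
Interest saved = $5,888.14 − $4,260.79 = $1,627.35.

$1,627.35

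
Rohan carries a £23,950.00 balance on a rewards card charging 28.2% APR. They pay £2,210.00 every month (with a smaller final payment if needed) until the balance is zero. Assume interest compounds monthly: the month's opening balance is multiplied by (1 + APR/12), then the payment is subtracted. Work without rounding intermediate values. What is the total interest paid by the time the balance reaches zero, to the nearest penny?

£4,021.34

Monthly rate r = 28.2%/12 = 2.35% = 0.0235.
Payoff takes n = ⌈−ln(1 − rB₀/P)/ln(1+r)⌉ = ⌈12.654⌉ = 13 payments; the last is £1,451.34.
Total paid = 12·£2,210.00 + £1,451.34 = £27,971.34.
Total interest = total paid − principal = £27,971.34 − £23,950.00 = £4,021.34.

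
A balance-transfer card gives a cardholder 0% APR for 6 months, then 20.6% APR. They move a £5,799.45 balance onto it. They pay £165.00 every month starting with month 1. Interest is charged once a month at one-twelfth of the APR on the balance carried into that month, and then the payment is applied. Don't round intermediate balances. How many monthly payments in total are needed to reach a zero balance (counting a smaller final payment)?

Promo months 1–6 at r₀ = 0%/12 = 0; months 7+ at r₁ = 20.6%/12 = 0.0171667.
After month 6 (no interest yet): B = £5,799.45 − 6·£165.00 = £4,809.45.
Then at r₁ with £165.00/mo: n₂ = −ln(1 − r₁·B/P)/ln(1+r₁) ≈ 40.77 → 41 more payments.

47 payments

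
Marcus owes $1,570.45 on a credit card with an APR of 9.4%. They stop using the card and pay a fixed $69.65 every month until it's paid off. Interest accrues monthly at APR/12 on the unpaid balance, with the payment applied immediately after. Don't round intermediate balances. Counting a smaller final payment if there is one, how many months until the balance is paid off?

Monthly rate r = 9.4%/12 = 0.783333% = 0.00783333.
Recurrence: B ← B·(1+r) − $69.65.
Month 1: interest $12.30; balance after payment $1,513.10.
Month 2: interest $11.85; balance after payment $1,455.30.
Closed form: n = −ln(1 − rB₀/P)/ln(1+r) = −ln(0.82338)/ln(1.00783) ≈ 24.907, so the balance reaches zero during payment 25.

25 payments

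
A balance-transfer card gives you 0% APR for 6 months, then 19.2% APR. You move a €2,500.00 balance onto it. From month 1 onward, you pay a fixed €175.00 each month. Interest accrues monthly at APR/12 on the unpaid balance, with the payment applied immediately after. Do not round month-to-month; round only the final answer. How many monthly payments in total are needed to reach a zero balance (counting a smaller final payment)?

Promo months 1–6 at r₀ = 0%/12 = 0; months 7+ at r₁ = 19.2%/12 = 0.016.
After month 6 (no interest yet): B = €2,500.00 − 6·€175.00 = €1,450.00.
Then at r₁ with €175.00/mo: n₂ = −ln(1 − r₁·B/P)/ln(1+r₁) ≈ 8.96 → 9 more payments.

15 payments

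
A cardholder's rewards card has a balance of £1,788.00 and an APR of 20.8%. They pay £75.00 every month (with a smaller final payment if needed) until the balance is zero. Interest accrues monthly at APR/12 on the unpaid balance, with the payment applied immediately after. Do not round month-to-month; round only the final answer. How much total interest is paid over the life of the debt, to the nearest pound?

£539

Monthly rate r = 20.8%/12 = 1.73333% = 0.0173333.
Payoff takes n = ⌈−ln(1 − rB₀/P)/ln(1+r)⌉ = ⌈31.023⌉ = 32 payments; the last is £1.70.
Total paid = 31·£75.00 + £1.70 = £2,326.70.
Total interest = total paid − principal = £2,326.70 − £1,788.00 = £538.70.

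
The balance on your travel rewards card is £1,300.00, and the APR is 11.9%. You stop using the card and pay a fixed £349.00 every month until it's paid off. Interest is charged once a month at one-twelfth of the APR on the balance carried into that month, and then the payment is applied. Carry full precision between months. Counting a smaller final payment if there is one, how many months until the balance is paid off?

4 payments

Monthly rate r = 11.9%/12 = 0.991667% = 0.00991667.
Recurrence: B ← B·(1+r) − £349.00.
Month 1: interest £12.89; balance after payment £963.89.
Month 2: interest £9.56; balance after payment £624.45.
Month 3: interest £6.19; balance after payment £281.64.
Month 4: interest £2.79; balance after payment £0.00.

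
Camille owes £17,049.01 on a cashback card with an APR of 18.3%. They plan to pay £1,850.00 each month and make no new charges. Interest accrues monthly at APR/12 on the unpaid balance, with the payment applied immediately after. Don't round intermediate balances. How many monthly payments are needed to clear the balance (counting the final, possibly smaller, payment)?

11 months

Monthly rate r = 18.3%/12 = 1.525% = 0.01525.
Recurrence: B ← B·(1+r) − £1,850.00.
Month 1: interest £260.00; balance after payment £15,459.01.
Month 2: interest £235.75; balance after payment £13,844.76.
Closed form: n = −ln(1 − rB₀/P)/ln(1+r) = −ln(0.85946)/ln(1.01525) ≈ 10.007, so the balance reaches zero during payment 11.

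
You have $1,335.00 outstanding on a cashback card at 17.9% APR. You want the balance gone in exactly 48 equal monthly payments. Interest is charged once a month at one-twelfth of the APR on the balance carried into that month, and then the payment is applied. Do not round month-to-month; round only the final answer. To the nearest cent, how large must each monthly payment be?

Monthly rate r = 17.9%/12 = 1.49167% = 0.0149167.
Level-payment amortization: P = B₀·r / (1 − (1+r)^(−n)) = 1335.00·0.0149167 / (1 − 1.01492^(−48)).
Denominator 1 − (1+r)^(−48) = 0.508705901.
P = 19.9137 / 0.508705901 ≈ 39.15.

$39.15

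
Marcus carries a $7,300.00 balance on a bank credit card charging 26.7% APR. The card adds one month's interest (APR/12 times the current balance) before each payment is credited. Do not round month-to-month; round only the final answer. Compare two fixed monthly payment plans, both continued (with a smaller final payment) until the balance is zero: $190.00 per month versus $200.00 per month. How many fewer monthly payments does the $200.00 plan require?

12 fewer payments

Monthly rate r = 26.7%/12 = 2.225% = 0.02225.
At $190.00/mo: n = ⌈−ln(1 − rB₀/P)/ln(1+r)⌉ = 88 payments (last $135.00); total interest = total paid − $7,300.00 = $9,365.00.
At $200.00/mo: 76 payments (last $195.65); total interest $7,895.65.
Payments saved = 88 − 76 = 12.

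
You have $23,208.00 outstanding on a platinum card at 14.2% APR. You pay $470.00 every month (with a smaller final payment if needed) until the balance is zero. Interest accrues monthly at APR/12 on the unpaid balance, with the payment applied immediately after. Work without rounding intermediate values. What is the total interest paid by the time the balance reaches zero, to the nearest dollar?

Monthly rate r = 14.2%/12 = 1.18333% = 0.0118333.
Payoff takes n = ⌈−ln(1 − rB₀/P)/ln(1+r)⌉ = ⌈74.621⌉ = 75 payments; the last is $292.35.
Total paid = 74·$470.00 + $292.35 = $35,072.35.
Total interest = total paid − principal = $35,072.35 − $23,208.00 = $11,864.35.

$11,864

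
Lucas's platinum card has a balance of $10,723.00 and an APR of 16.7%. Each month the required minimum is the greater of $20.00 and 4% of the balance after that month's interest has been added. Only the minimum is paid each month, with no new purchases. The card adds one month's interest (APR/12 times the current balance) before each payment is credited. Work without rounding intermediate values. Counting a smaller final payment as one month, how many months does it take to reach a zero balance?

145 months

Monthly rate r = 16.7%/12 = 1.39167% = 0.0139167.
While 4% of the post-interest balance exceeds $20.00, each month B ← (B·(1+r))·(1 − 0.04), i.e. B shrinks by the factor (1+r)·0.96 = 0.97336.
This holds for months 1–115. Entering month 116 the balance is $480.58; 4% of the post-interest balance is now below $20.00, so the flat $20.00 minimum applies from here.
From month 116 a fixed $20.00 at rate r clears $480.58 in 30 more payments. Total: 115 + 30 = 145 months.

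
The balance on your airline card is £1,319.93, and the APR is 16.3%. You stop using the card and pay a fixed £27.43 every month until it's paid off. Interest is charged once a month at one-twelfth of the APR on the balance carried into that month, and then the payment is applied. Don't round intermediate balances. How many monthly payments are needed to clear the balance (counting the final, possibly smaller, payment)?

79 months

Monthly rate r = 16.3%/12 = 1.35833% = 0.0135833.
Recurrence: B ← B·(1+r) − £27.43.
Month 1: interest £17.93; balance after payment £1,310.43.
Month 2: interest £17.80; balance after payment £1,300.80.
Closed form: n = −ln(1 − rB₀/P)/ln(1+r) = −ln(0.34637)/ln(1.01358) ≈ 78.584, so the balance reaches zero during payment 79.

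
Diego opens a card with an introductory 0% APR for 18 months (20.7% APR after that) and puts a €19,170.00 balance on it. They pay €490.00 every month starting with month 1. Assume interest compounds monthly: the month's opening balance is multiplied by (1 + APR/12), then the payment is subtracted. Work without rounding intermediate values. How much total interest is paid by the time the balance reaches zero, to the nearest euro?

€2,633

Promo months 1–18 at r₀ = 0%/12 = 0; months 19+ at r₁ = 20.7%/12 = 0.01725.
After month 18 (no interest yet): B = €19,170.00 − 18·€490.00 = €10,350.00.
Then at r₁ with €490.00/mo: n₂ = −ln(1 − r₁·B/P)/ln(1+r₁) ≈ 26.49 → 27 more payments.
Total paid = 44·€490.00 + €243.16 = €21,803.16; interest = €21,803.16 − €19,170.00 = €2,633.16.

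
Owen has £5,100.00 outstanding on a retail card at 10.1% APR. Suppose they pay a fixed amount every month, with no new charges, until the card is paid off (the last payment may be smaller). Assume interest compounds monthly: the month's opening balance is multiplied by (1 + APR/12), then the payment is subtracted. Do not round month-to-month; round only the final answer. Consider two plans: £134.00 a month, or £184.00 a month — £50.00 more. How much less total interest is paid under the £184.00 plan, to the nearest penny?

Monthly rate r = 10.1%/12 = 0.841667% = 0.00841667.
At £134.00/mo: n = ⌈−ln(1 − rB₀/P)/ln(1+r)⌉ = 47 payments (last £9.79); total interest = total paid − £5,100.00 = £1,073.79.
At £184.00/mo: 32 payments (last £127.92); total interest £731.92.
Interest saved = £1,073.79 − £731.92 = £341.87.

£341.87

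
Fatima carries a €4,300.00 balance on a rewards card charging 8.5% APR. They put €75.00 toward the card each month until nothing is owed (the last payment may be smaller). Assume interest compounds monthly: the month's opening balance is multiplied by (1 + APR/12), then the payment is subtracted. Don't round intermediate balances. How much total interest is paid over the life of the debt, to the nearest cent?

€1,236.69

Monthly rate r = 8.5%/12 = 0.708333% = 0.00708333.
Payoff takes n = ⌈−ln(1 − rB₀/P)/ln(1+r)⌉ = ⌈73.822⌉ = 74 payments; the last is €61.69.
Total paid = 73·€75.00 + €61.69 = €5,536.69.
Total interest = total paid − principal = €5,536.69 − €4,300.00 = €1,236.69.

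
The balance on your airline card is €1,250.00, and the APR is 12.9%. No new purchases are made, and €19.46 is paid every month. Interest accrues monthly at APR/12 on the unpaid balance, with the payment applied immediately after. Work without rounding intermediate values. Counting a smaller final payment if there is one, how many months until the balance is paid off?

110 months

Monthly rate r = 12.9%/12 = 1.075% = 0.01075.
Recurrence: B ← B·(1+r) − €19.46.
Month 1: interest €13.44; balance after payment €1,243.98.
Month 2: interest €13.37; balance after payment €1,237.89.
Closed form: n = −ln(1 − rB₀/P)/ln(1+r) = −ln(0.30948)/ln(1.01075) ≈ 109.689, so the balance reaches zero during payment 110.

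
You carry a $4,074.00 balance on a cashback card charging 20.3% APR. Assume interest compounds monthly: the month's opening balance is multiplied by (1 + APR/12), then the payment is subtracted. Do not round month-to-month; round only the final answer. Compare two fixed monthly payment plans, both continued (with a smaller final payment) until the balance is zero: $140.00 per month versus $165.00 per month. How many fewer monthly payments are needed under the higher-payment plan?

Monthly rate r = 20.3%/12 = 1.69167% = 0.0169167.
At $140.00/mo: n = ⌈−ln(1 − rB₀/P)/ln(1+r)⌉ = 41 payments (last $57.10); total interest = total paid − $4,074.00 = $1,583.10.
At $165.00/mo: 33 payments (last $39.03); total interest $1,245.03.
Payments saved = 41 − 33 = 8.

8 fewer payments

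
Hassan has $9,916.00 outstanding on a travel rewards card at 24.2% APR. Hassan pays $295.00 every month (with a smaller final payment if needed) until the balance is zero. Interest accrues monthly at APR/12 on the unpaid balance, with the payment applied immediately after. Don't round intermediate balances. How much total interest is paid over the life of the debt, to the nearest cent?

Monthly rate r = 24.2%/12 = 2.01667% = 0.0201667.
Payoff takes n = ⌈−ln(1 − rB₀/P)/ln(1+r)⌉ = ⌈56.737⌉ = 57 payments; the last is $217.97.
Total paid = 56·$295.00 + $217.97 = $16,737.97.
Total interest = total paid − principal = $16,737.97 − $9,916.00 = $6,821.97.

$6,821.97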